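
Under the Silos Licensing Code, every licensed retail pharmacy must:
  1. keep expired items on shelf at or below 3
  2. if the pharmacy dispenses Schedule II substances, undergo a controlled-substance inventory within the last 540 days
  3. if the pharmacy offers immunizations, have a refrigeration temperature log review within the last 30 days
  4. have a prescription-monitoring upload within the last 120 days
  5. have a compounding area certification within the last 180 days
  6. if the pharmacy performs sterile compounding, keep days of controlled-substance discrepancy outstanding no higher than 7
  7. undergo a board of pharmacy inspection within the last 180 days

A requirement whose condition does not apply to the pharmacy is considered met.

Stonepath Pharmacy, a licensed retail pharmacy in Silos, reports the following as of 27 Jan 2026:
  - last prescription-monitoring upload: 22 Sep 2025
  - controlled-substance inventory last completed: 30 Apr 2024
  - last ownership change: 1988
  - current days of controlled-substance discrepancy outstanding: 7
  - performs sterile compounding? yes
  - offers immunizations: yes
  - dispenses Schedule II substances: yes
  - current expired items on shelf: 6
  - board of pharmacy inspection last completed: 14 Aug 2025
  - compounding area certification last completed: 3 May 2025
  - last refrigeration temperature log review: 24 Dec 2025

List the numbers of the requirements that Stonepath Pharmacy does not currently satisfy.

1. expired items on shelf 6 > 3 → not met
2. condition 'dispenses Schedule II substances' holds; controlled-substance inventory 637 days ago vs limit 540 → not met
3. condition 'offers immunizations' holds; refrigeration temperature log review 34 days ago vs limit 30 → not met
4. prescription-monitoring upload 127 days ago vs limit 120 → not met
5. compounding area certification 269 days ago vs limit 180 → not met
6. condition 'performs sterile compounding' holds; days of controlled-substance discrepancy outstanding 7 ≤ 7 → met
7. board of pharmacy inspection 166 days ago vs limit 180 → met
Not met: 1, 2, 3, 4, 5

1, 2, 3, 4, 5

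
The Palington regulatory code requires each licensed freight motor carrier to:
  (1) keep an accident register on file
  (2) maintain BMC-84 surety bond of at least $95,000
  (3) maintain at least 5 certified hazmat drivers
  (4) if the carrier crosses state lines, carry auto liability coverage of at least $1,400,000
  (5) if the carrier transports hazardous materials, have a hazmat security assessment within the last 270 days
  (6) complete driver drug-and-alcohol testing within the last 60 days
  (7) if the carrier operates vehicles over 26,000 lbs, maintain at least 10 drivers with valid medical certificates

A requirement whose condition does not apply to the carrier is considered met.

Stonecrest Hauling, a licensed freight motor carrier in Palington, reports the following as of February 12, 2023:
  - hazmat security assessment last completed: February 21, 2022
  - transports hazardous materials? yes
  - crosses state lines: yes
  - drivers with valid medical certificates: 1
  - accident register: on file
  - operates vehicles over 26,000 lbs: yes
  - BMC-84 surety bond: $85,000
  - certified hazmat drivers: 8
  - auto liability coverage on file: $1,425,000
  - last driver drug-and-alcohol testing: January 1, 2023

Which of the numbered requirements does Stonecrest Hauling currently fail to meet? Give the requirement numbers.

2, 5, 7

1. accident register present → met
2. BMC-84 surety bond $85,000 < $95,000 → not met
3. certified hazmat drivers 8 ≥ 5 → met
4. condition 'crosses state lines' holds; auto liability coverage $1,425,000 ≥ $1,400,000 → met
5. condition 'transports hazardous materials' holds; hazmat security assessment 356 days ago vs limit 270 → not met
6. driver drug-and-alcohol testing 42 days ago vs limit 60 → met
7. condition 'operates vehicles over 26,000 lbs' holds; drivers with valid medical certificates 1 < 10 → not met
Not met: 2, 5, 7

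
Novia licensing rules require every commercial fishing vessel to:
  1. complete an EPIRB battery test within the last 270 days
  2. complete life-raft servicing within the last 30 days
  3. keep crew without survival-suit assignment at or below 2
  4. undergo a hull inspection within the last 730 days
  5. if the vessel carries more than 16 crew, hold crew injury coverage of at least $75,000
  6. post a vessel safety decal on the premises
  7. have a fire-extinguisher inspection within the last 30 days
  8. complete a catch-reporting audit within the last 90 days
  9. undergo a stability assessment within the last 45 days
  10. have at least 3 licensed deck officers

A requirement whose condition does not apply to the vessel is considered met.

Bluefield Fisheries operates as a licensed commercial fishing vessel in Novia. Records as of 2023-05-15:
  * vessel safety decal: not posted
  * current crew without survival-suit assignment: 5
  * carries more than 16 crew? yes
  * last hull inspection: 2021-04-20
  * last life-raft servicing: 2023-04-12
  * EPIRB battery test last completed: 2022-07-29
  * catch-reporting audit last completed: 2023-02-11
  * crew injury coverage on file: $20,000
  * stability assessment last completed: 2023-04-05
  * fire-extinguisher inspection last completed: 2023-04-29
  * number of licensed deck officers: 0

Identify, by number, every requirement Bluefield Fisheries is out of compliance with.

1. EPIRB battery test 290 days ago vs limit 270 → not met
2. life-raft servicing 33 days ago vs limit 30 → not met
3. crew without survival-suit assignment 5 > 2 → not met
4. hull inspection 755 days ago vs limit 730 → not met
5. condition 'carries more than 16 crew' holds; crew injury coverage $20,000 < $75,000 → not met
6. vessel safety decal absent → not met
7. fire-extinguisher inspection 16 days ago vs limit 30 → met
8. catch-reporting audit 93 days ago vs limit 90 → not met
9. stability assessment 40 days ago vs limit 45 → met
10. licensed deck officers 0 < 3 → not met
Not met: 1, 2, 3, 4, 5, 6, 8, 10

1, 2, 3, 4, 5, 6, 8, 10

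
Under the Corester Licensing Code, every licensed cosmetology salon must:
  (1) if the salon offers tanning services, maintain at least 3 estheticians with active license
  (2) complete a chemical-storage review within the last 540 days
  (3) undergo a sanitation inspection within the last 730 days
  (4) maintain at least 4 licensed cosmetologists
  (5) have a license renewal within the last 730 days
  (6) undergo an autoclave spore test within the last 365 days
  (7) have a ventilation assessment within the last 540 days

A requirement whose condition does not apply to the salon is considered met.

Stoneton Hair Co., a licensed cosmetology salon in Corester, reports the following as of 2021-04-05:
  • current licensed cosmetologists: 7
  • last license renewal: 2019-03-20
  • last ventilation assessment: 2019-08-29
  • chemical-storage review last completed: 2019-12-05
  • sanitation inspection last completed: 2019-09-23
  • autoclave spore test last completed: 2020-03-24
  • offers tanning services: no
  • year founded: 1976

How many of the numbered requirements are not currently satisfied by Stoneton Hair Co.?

3

1. condition 'offers tanning services' does not hold → requirement n/a → met
2. chemical-storage review 487 days ago vs limit 540 → met
3. sanitation inspection 560 days ago vs limit 730 → met
4. licensed cosmetologists 7 ≥ 4 → met
5. license renewal 747 days ago vs limit 730 → not met
6. autoclave spore test 377 days ago vs limit 365 → not met
7. ventilation assessment 585 days ago vs limit 540 → not met
Not met: 3 of 7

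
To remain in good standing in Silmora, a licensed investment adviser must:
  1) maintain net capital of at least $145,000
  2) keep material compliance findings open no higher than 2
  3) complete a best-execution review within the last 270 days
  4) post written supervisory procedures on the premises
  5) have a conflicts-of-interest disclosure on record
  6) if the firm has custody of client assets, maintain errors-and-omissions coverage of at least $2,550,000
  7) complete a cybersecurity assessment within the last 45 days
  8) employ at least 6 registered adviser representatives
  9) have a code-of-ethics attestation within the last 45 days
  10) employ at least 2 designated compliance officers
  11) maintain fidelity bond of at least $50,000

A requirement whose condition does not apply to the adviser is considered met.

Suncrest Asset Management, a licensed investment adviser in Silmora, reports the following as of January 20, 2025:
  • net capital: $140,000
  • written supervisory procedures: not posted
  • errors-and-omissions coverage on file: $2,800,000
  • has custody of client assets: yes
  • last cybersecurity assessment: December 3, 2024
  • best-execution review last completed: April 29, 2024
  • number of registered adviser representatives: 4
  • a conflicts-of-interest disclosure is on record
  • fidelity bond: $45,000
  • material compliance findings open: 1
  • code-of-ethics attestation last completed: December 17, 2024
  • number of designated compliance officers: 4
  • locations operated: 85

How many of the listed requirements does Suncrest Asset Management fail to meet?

1. net capital $140,000 < $145,000 → not met
2. material compliance findings open 1 ≤ 2 → met
3. best-execution review 266 days ago vs limit 270 → met
4. written supervisory procedures absent → not met
5. conflicts-of-interest disclosure present → met
6. condition 'has custody of client assets' holds; errors-and-omissions coverage $2,800,000 ≥ $2,550,000 → met
7. cybersecurity assessment 48 days ago vs limit 45 → not met
8. registered adviser representatives 4 < 6 → not met
9. code-of-ethics attestation 34 days ago vs limit 45 → met
10. designated compliance officers 4 ≥ 2 → met
11. fidelity bond $45,000 < $50,000 → not met
Not met: 5 of 11

5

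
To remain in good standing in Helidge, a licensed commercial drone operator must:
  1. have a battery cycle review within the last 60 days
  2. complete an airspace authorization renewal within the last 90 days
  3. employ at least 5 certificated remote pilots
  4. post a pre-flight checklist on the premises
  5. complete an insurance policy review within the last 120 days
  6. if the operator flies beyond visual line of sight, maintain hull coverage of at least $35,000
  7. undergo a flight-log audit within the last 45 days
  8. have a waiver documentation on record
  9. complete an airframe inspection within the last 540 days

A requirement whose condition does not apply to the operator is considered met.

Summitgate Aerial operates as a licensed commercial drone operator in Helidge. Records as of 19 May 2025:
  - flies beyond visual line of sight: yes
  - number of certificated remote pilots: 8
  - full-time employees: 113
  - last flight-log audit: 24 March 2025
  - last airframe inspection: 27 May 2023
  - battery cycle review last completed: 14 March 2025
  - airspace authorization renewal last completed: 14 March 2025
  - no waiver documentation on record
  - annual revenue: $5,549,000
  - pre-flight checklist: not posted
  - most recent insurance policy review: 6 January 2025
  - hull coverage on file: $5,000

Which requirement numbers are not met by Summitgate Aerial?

1. battery cycle review 66 days ago vs limit 60 → not met
2. airspace authorization renewal 66 days ago vs limit 90 → met
3. certificated remote pilots 8 ≥ 5 → met
4. pre-flight checklist absent → not met
5. insurance policy review 133 days ago vs limit 120 → not met
6. condition 'flies beyond visual line of sight' holds; hull coverage $5,000 < $35,000 → not met
7. flight-log audit 56 days ago vs limit 45 → not met
8. waiver documentation absent → not met
9. airframe inspection 723 days ago vs limit 540 → not met
Not met: 1, 4, 5, 6, 7, 8, 9

1, 4, 5, 6, 7, 8, 9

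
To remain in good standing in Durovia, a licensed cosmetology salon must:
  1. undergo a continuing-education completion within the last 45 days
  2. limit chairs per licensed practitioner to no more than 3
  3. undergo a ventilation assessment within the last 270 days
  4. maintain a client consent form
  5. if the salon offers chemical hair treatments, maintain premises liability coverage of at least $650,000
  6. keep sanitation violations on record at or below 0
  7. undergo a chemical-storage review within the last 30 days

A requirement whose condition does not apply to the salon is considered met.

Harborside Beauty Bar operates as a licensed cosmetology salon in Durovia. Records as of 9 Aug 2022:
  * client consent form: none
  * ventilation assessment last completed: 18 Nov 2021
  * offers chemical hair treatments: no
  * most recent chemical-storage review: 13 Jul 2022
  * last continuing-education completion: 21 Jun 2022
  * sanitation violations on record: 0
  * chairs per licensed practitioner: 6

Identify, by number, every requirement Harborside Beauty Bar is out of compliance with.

1. continuing-education completion 49 days ago vs limit 45 → not met
2. chairs per licensed practitioner 6 > 3 → not met
3. ventilation assessment 264 days ago vs limit 270 → met
4. client consent form absent → not met
5. condition 'offers chemical hair treatments' does not hold → requirement n/a → met
6. sanitation violations on record 0 ≤ 0 → met
7. chemical-storage review 27 days ago vs limit 30 → met
Not met: 1, 2, 4

1, 2, 4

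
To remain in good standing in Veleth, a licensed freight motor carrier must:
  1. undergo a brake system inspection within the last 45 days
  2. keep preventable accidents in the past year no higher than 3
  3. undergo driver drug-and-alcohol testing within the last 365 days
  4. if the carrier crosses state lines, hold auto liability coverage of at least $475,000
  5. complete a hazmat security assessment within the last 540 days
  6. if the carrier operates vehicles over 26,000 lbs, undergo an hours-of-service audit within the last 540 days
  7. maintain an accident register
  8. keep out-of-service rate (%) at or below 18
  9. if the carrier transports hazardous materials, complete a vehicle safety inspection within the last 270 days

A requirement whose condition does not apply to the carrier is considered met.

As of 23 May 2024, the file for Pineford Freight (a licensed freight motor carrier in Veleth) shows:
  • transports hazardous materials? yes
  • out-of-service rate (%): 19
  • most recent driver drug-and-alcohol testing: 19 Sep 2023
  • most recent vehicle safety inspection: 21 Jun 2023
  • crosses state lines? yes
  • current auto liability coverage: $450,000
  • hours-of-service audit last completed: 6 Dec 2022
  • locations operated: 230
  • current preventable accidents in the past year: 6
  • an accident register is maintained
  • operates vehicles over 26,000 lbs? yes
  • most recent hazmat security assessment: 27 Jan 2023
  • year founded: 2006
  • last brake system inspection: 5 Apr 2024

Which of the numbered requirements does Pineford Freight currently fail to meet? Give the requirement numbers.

1, 2, 4, 8, 9

1. brake system inspection 48 days ago vs limit 45 → not met
2. preventable accidents in the past year 6 > 3 → not met
3. driver drug-and-alcohol testing 247 days ago vs limit 365 → met
4. condition 'crosses state lines' holds; auto liability coverage $450,000 < $475,000 → not met
5. hazmat security assessment 482 days ago vs limit 540 → met
6. condition 'operates vehicles over 26,000 lbs' holds; hours-of-service audit 534 days ago vs limit 540 → met
7. accident register present → met
8. out-of-service rate (%) 19 > 18 → not met
9. condition 'transports hazardous materials' holds; vehicle safety inspection 337 days ago vs limit 270 → not met
Not met: 1, 2, 4, 8, 9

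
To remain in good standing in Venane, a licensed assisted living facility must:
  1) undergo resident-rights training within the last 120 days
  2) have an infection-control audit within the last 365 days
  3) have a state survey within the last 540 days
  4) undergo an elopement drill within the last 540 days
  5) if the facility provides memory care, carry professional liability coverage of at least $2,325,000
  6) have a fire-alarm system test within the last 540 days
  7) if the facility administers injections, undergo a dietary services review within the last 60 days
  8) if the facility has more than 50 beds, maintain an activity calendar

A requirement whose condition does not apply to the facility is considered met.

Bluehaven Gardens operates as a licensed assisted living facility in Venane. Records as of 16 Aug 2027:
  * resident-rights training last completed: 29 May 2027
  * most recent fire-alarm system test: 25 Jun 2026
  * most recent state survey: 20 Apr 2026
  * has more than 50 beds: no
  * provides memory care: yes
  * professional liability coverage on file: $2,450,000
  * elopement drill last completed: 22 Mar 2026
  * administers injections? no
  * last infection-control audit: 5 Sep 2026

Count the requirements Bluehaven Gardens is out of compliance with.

1. resident-rights training 79 days ago vs limit 120 → met
2. infection-control audit 345 days ago vs limit 365 → met
3. state survey 483 days ago vs limit 540 → met
4. elopement drill 512 days ago vs limit 540 → met
5. condition 'provides memory care' holds; professional liability coverage $2,450,000 ≥ $2,325,000 → met
6. fire-alarm system test 417 days ago vs limit 540 → met
7. condition 'administers injections' does not hold → requirement n/a → met
8. condition 'has more than 50 beds' does not hold → requirement n/a → met
Not met: 0 of 8

0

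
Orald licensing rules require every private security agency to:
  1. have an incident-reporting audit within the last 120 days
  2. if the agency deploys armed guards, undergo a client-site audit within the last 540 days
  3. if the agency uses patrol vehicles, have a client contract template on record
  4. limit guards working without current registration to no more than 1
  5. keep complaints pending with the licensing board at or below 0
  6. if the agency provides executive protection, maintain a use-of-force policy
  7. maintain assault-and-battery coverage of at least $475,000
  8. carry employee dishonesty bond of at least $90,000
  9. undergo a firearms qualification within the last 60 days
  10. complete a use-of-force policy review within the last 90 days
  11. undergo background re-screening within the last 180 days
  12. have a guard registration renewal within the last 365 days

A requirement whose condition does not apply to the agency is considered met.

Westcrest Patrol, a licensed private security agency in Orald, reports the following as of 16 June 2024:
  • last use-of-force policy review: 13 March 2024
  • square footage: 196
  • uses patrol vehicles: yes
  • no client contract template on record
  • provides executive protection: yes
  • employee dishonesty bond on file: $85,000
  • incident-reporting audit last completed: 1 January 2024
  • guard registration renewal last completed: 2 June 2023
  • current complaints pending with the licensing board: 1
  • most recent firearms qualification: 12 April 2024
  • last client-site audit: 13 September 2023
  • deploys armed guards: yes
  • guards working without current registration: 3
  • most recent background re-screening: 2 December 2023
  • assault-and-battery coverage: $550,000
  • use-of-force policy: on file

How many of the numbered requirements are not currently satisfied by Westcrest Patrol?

1. incident-reporting audit 167 days ago vs limit 120 → not met
2. condition 'deploys armed guards' holds; client-site audit 277 days ago vs limit 540 → met
3. condition 'uses patrol vehicles' holds; client contract template absent → not met
4. guards working without current registration 3 > 1 → not met
5. complaints pending with the licensing board 1 > 0 → not met
6. condition 'provides executive protection' holds; use-of-force policy present → met
7. assault-and-battery coverage $550,000 ≥ $475,000 → met
8. employee dishonesty bond $85,000 < $90,000 → not met
9. firearms qualification 65 days ago vs limit 60 → not met
10. use-of-force policy review 95 days ago vs limit 90 → not met
11. background re-screening 197 days ago vs limit 180 → not met
12. guard registration renewal 380 days ago vs limit 365 → not met
Not met: 9 of 12

9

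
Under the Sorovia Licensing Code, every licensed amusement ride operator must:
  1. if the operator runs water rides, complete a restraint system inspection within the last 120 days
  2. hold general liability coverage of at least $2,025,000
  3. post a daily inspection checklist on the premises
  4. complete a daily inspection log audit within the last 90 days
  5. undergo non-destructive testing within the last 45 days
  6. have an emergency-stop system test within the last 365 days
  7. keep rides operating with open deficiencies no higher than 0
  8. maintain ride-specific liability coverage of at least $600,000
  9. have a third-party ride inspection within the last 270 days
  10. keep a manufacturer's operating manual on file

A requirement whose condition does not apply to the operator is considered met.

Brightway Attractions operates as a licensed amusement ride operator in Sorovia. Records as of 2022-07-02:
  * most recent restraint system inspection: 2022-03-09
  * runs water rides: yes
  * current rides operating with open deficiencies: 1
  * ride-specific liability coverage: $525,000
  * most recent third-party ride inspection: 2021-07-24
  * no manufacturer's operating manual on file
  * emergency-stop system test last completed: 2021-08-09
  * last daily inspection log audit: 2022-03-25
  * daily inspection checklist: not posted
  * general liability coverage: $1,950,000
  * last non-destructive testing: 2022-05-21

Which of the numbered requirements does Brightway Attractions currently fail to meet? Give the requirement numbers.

1. condition 'runs water rides' holds; restraint system inspection 115 days ago vs limit 120 → met
2. general liability coverage $1,950,000 < $2,025,000 → not met
3. daily inspection checklist absent → not met
4. daily inspection log audit 99 days ago vs limit 90 → not met
5. non-destructive testing 42 days ago vs limit 45 → met
6. emergency-stop system test 327 days ago vs limit 365 → met
7. rides operating with open deficiencies 1 > 0 → not met
8. ride-specific liability coverage $525,000 < $600,000 → not met
9. third-party ride inspection 343 days ago vs limit 270 → not met
10. manufacturer's operating manual absent → not met
Not met: 2, 3, 4, 7, 8, 9, 10

2, 3, 4, 7, 8, 9, 10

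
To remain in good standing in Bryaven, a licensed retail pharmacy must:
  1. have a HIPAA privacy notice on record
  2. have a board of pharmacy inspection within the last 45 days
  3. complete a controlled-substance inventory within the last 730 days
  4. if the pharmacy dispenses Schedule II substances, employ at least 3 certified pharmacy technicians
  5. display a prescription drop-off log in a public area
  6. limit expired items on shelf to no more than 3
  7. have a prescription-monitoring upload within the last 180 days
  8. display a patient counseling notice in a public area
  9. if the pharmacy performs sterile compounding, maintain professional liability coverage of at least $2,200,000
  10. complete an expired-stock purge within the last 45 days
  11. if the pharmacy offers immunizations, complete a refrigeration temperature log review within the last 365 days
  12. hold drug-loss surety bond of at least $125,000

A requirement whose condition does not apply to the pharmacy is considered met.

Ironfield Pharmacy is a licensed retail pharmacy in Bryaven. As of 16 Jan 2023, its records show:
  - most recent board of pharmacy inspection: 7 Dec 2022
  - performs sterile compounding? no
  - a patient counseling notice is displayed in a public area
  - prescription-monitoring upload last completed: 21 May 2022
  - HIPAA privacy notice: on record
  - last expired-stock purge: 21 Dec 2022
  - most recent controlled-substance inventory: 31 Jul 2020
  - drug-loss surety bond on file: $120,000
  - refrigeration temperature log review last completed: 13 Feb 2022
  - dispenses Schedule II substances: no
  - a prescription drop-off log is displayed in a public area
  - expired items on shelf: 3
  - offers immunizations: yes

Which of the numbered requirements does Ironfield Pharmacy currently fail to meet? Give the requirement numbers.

3, 7, 12

1. HIPAA privacy notice present → met
2. board of pharmacy inspection 40 days ago vs limit 45 → met
3. controlled-substance inventory 899 days ago vs limit 730 → not met
4. condition 'dispenses Schedule II substances' does not hold → requirement n/a → met
5. prescription drop-off log present → met
6. expired items on shelf 3 ≤ 3 → met
7. prescription-monitoring upload 240 days ago vs limit 180 → not met
8. patient counseling notice present → met
9. condition 'performs sterile compounding' does not hold → requirement n/a → met
10. expired-stock purge 26 days ago vs limit 45 → met
11. condition 'offers immunizations' holds; refrigeration temperature log review 337 days ago vs limit 365 → met
12. drug-loss surety bond $120,000 < $125,000 → not met
Not met: 3, 7, 12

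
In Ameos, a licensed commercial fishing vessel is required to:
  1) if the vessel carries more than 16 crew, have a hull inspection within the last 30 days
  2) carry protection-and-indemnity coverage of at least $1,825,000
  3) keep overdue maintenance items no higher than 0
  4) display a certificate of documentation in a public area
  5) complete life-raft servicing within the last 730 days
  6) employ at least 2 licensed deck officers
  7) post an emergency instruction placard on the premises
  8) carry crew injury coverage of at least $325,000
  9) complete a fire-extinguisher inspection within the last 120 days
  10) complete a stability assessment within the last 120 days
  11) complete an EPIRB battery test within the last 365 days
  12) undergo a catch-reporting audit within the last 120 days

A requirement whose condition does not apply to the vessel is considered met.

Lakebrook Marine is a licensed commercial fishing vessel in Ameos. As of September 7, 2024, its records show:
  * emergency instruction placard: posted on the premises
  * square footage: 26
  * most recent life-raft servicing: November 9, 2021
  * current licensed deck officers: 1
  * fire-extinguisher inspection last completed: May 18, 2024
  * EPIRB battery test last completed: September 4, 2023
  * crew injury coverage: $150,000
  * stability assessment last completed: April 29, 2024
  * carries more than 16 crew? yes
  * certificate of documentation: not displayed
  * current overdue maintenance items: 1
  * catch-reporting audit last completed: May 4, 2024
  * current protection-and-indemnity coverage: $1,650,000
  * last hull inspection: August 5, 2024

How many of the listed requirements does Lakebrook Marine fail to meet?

10

1. condition 'carries more than 16 crew' holds; hull inspection 33 days ago vs limit 30 → not met
2. protection-and-indemnity coverage $1,650,000 < $1,825,000 → not met
3. overdue maintenance items 1 > 0 → not met
4. certificate of documentation absent → not met
5. life-raft servicing 1033 days ago vs limit 730 → not met
6. licensed deck officers 1 < 2 → not met
7. emergency instruction placard present → met
8. crew injury coverage $150,000 < $325,000 → not met
9. fire-extinguisher inspection 112 days ago vs limit 120 → met
10. stability assessment 131 days ago vs limit 120 → not met
11. EPIRB battery test 369 days ago vs limit 365 → not met
12. catch-reporting audit 126 days ago vs limit 120 → not met
Not met: 10 of 12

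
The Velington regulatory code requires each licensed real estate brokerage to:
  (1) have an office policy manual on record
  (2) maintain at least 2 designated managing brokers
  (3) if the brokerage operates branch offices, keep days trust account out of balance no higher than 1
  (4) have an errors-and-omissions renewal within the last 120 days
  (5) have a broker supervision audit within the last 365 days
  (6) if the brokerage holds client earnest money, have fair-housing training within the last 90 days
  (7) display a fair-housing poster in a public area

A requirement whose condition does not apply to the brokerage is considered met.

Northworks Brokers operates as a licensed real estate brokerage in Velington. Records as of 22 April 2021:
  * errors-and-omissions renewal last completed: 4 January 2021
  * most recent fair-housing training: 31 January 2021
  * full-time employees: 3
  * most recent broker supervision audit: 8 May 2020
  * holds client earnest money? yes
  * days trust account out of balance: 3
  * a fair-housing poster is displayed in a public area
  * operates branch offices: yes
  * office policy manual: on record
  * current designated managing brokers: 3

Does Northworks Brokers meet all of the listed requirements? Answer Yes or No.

1. office policy manual present → met
2. designated managing brokers 3 ≥ 2 → met
3. condition 'operates branch offices' holds; days trust account out of balance 3 > 1 → not met
4. errors-and-omissions renewal 108 days ago vs limit 120 → met
5. broker supervision audit 349 days ago vs limit 365 → met
6. condition 'holds client earnest money' holds; fair-housing training 81 days ago vs limit 90 → met
7. fair-housing poster present → met
Not met: 3

No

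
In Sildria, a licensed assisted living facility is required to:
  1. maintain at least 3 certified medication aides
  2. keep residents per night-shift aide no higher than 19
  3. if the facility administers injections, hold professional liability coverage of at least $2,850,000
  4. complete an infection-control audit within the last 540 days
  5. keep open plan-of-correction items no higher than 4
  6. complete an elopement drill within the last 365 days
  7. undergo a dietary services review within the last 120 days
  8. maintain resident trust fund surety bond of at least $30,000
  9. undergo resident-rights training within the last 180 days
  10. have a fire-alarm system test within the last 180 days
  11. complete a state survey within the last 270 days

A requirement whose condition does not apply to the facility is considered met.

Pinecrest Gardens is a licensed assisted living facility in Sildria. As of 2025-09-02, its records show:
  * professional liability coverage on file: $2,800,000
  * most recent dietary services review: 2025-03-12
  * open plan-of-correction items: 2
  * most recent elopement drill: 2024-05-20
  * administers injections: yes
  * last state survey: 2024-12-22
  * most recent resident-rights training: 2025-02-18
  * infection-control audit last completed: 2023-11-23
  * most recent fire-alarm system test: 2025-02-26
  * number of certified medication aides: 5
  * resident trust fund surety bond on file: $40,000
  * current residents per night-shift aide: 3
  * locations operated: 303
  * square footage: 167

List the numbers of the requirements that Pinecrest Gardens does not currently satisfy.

3, 4, 6, 7, 9, 10

1. certified medication aides 5 ≥ 3 → met
2. residents per night-shift aide 3 ≤ 19 → met
3. condition 'administers injections' holds; professional liability coverage $2,800,000 < $2,850,000 → not met
4. infection-control audit 649 days ago vs limit 540 → not met
5. open plan-of-correction items 2 ≤ 4 → met
6. elopement drill 470 days ago vs limit 365 → not met
7. dietary services review 174 days ago vs limit 120 → not met
8. resident trust fund surety bond $40,000 ≥ $30,000 → met
9. resident-rights training 196 days ago vs limit 180 → not met
10. fire-alarm system test 188 days ago vs limit 180 → not met
11. state survey 254 days ago vs limit 270 → met
Not met: 3, 4, 6, 7, 9, 10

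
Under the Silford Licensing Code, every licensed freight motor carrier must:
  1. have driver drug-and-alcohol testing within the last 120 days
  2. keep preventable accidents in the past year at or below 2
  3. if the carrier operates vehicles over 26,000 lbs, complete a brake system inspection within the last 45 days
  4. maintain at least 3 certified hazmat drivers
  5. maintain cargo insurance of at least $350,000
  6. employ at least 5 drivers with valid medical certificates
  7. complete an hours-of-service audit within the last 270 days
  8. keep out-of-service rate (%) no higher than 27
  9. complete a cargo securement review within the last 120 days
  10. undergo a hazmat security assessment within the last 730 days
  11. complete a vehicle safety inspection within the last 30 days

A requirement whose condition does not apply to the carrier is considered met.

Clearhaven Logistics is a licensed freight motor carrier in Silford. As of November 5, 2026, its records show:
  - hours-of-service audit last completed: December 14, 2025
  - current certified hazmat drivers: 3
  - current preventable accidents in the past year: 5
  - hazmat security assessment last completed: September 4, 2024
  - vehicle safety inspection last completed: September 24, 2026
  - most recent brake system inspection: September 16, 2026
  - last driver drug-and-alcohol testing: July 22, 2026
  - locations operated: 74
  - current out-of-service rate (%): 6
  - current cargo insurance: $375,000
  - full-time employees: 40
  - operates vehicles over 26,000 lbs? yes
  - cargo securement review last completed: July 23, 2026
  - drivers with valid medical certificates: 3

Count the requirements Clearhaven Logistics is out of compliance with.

6

1. driver drug-and-alcohol testing 106 days ago vs limit 120 → met
2. preventable accidents in the past year 5 > 2 → not met
3. condition 'operates vehicles over 26,000 lbs' holds; brake system inspection 50 days ago vs limit 45 → not met
4. certified hazmat drivers 3 ≥ 3 → met
5. cargo insurance $375,000 ≥ $350,000 → met
6. drivers with valid medical certificates 3 < 5 → not met
7. hours-of-service audit 326 days ago vs limit 270 → not met
8. out-of-service rate (%) 6 ≤ 27 → met
9. cargo securement review 105 days ago vs limit 120 → met
10. hazmat security assessment 792 days ago vs limit 730 → not met
11. vehicle safety inspection 42 days ago vs limit 30 → not met
Not met: 6 of 11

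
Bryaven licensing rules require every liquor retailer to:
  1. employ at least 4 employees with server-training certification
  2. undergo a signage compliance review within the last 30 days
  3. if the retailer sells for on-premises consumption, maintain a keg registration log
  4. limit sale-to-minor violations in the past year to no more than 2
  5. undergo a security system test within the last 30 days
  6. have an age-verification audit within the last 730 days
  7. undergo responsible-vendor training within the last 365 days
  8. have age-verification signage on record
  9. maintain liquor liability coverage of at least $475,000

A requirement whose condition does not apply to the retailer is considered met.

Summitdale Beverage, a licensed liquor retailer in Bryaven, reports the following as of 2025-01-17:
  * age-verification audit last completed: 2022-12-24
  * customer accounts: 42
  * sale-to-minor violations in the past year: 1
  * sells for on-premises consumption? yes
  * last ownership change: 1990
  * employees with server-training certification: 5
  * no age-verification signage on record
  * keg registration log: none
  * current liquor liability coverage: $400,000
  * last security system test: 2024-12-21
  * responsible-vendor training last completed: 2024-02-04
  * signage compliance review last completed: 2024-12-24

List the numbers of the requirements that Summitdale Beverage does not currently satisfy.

1. employees with server-training certification 5 ≥ 4 → met
2. signage compliance review 24 days ago vs limit 30 → met
3. condition 'sells for on-premises consumption' holds; keg registration log absent → not met
4. sale-to-minor violations in the past year 1 ≤ 2 → met
5. security system test 27 days ago vs limit 30 → met
6. age-verification audit 755 days ago vs limit 730 → not met
7. responsible-vendor training 348 days ago vs limit 365 → met
8. age-verification signage absent → not met
9. liquor liability coverage $400,000 < $475,000 → not met
Not met: 3, 6, 8, 9

3, 6, 8, 9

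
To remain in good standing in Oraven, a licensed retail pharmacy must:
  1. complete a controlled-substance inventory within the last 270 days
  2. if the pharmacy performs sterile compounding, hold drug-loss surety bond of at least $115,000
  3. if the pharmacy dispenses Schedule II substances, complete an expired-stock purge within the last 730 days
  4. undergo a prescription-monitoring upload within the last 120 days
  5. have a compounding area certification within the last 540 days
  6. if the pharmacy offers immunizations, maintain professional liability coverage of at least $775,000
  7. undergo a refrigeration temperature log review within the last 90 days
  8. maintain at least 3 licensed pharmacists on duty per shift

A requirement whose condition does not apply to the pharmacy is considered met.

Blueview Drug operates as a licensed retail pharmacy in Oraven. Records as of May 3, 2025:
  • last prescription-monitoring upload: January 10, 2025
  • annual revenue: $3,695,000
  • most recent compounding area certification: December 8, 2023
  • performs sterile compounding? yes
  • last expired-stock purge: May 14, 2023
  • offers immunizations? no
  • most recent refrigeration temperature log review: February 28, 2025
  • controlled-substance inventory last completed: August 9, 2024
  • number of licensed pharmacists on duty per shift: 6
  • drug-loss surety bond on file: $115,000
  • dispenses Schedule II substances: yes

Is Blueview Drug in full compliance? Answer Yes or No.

Yes

1. controlled-substance inventory 267 days ago vs limit 270 → met
2. condition 'performs sterile compounding' holds; drug-loss surety bond $115,000 ≥ $115,000 → met
3. condition 'dispenses Schedule II substances' holds; expired-stock purge 720 days ago vs limit 730 → met
4. prescription-monitoring upload 113 days ago vs limit 120 → met
5. compounding area certification 512 days ago vs limit 540 → met
6. condition 'offers immunizations' does not hold → requirement n/a → met
7. refrigeration temperature log review 64 days ago vs limit 90 → met
8. licensed pharmacists on duty per shift 6 ≥ 3 → met
All met.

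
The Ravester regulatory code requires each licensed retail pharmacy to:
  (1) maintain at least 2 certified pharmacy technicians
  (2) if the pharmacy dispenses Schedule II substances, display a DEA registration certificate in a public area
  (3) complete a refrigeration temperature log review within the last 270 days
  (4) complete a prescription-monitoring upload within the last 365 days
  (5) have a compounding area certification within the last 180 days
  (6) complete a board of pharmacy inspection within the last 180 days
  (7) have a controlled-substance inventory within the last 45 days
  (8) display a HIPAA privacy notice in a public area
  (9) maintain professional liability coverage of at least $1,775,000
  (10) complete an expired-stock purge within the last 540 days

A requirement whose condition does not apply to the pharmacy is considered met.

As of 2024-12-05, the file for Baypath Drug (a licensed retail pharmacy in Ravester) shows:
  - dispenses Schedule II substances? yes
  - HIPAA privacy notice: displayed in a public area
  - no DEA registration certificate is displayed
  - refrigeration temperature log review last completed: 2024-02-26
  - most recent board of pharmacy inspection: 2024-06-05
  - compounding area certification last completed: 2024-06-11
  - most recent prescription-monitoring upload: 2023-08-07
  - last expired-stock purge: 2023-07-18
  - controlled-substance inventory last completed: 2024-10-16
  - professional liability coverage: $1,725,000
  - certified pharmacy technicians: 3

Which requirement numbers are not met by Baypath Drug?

1. certified pharmacy technicians 3 ≥ 2 → met
2. condition 'dispenses Schedule II substances' holds; DEA registration certificate absent → not met
3. refrigeration temperature log review 283 days ago vs limit 270 → not met
4. prescription-monitoring upload 486 days ago vs limit 365 → not met
5. compounding area certification 177 days ago vs limit 180 → met
6. board of pharmacy inspection 183 days ago vs limit 180 → not met
7. controlled-substance inventory 50 days ago vs limit 45 → not met
8. HIPAA privacy notice present → met
9. professional liability coverage $1,725,000 < $1,775,000 → not met
10. expired-stock purge 506 days ago vs limit 540 → met
Not met: 2, 3, 4, 6, 7, 9

2, 3, 4, 6, 7, 9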